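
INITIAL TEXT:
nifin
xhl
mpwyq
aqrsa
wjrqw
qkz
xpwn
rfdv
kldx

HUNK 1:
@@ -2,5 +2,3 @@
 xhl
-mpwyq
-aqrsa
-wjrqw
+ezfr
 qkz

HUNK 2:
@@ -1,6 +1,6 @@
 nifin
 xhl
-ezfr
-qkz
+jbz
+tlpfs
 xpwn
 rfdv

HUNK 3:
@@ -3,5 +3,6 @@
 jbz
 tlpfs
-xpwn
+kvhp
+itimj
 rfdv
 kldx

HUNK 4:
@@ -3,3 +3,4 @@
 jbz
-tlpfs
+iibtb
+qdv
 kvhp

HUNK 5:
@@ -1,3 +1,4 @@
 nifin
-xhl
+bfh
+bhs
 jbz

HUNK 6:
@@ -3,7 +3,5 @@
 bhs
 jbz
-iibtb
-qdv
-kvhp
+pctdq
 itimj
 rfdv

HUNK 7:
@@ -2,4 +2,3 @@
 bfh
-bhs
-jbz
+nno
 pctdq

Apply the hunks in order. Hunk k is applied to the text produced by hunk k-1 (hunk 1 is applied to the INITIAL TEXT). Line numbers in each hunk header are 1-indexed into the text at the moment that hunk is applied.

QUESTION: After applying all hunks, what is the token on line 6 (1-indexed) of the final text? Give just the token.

Answer: rfdv

Derivation:
Hunk 1: at line 2 remove [mpwyq,aqrsa,wjrqw] add [ezfr] -> 7 lines: nifin xhl ezfr qkz xpwn rfdv kldx
Hunk 2: at line 1 remove [ezfr,qkz] add [jbz,tlpfs] -> 7 lines: nifin xhl jbz tlpfs xpwn rfdv kldx
Hunk 3: at line 3 remove [xpwn] add [kvhp,itimj] -> 8 lines: nifin xhl jbz tlpfs kvhp itimj rfdv kldx
Hunk 4: at line 3 remove [tlpfs] add [iibtb,qdv] -> 9 lines: nifin xhl jbz iibtb qdv kvhp itimj rfdv kldx
Hunk 5: at line 1 remove [xhl] add [bfh,bhs] -> 10 lines: nifin bfh bhs jbz iibtb qdv kvhp itimj rfdv kldx
Hunk 6: at line 3 remove [iibtb,qdv,kvhp] add [pctdq] -> 8 lines: nifin bfh bhs jbz pctdq itimj rfdv kldx
Hunk 7: at line 2 remove [bhs,jbz] add [nno] -> 7 lines: nifin bfh nno pctdq itimj rfdv kldx
Final line 6: rfdv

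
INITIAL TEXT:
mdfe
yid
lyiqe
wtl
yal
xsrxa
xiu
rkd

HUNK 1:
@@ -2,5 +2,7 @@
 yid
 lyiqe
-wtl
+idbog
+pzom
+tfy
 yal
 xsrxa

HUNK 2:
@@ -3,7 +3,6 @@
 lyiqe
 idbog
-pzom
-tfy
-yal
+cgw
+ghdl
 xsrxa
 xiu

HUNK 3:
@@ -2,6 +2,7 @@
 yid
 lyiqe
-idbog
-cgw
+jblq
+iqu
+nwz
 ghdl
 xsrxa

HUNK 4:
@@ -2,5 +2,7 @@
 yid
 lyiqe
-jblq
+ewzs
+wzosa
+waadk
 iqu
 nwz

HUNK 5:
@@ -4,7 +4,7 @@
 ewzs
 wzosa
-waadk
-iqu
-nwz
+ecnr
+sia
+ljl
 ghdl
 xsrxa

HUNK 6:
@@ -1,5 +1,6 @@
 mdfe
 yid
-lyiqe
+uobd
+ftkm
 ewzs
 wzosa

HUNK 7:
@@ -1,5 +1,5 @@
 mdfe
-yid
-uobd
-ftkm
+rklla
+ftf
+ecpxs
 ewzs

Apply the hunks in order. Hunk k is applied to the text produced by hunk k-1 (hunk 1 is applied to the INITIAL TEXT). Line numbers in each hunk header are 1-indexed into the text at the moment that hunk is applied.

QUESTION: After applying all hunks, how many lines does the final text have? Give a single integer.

Hunk 1: at line 2 remove [wtl] add [idbog,pzom,tfy] -> 10 lines: mdfe yid lyiqe idbog pzom tfy yal xsrxa xiu rkd
Hunk 2: at line 3 remove [pzom,tfy,yal] add [cgw,ghdl] -> 9 lines: mdfe yid lyiqe idbog cgw ghdl xsrxa xiu rkd
Hunk 3: at line 2 remove [idbog,cgw] add [jblq,iqu,nwz] -> 10 lines: mdfe yid lyiqe jblq iqu nwz ghdl xsrxa xiu rkd
Hunk 4: at line 2 remove [jblq] add [ewzs,wzosa,waadk] -> 12 lines: mdfe yid lyiqe ewzs wzosa waadk iqu nwz ghdl xsrxa xiu rkd
Hunk 5: at line 4 remove [waadk,iqu,nwz] add [ecnr,sia,ljl] -> 12 lines: mdfe yid lyiqe ewzs wzosa ecnr sia ljl ghdl xsrxa xiu rkd
Hunk 6: at line 1 remove [lyiqe] add [uobd,ftkm] -> 13 lines: mdfe yid uobd ftkm ewzs wzosa ecnr sia ljl ghdl xsrxa xiu rkd
Hunk 7: at line 1 remove [yid,uobd,ftkm] add [rklla,ftf,ecpxs] -> 13 lines: mdfe rklla ftf ecpxs ewzs wzosa ecnr sia ljl ghdl xsrxa xiu rkd
Final line count: 13

Answer: 13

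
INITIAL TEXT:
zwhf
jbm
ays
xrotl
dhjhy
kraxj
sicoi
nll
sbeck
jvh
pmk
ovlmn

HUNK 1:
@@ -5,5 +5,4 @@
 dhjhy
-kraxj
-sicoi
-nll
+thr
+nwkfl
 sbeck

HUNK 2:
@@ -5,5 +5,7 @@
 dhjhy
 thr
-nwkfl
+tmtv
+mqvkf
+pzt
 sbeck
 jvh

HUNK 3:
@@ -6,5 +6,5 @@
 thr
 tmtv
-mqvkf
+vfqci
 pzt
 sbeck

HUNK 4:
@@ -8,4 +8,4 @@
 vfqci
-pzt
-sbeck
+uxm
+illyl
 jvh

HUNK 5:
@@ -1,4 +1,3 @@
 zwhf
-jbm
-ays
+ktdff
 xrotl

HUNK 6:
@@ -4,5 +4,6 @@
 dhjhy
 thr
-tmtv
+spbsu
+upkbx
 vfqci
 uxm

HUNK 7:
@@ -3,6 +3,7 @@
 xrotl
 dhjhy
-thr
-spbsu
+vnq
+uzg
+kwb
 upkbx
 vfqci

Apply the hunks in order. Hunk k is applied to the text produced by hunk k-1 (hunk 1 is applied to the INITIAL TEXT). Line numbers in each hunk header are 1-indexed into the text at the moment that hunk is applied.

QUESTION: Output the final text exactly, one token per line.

Hunk 1: at line 5 remove [kraxj,sicoi,nll] add [thr,nwkfl] -> 11 lines: zwhf jbm ays xrotl dhjhy thr nwkfl sbeck jvh pmk ovlmn
Hunk 2: at line 5 remove [nwkfl] add [tmtv,mqvkf,pzt] -> 13 lines: zwhf jbm ays xrotl dhjhy thr tmtv mqvkf pzt sbeck jvh pmk ovlmn
Hunk 3: at line 6 remove [mqvkf] add [vfqci] -> 13 lines: zwhf jbm ays xrotl dhjhy thr tmtv vfqci pzt sbeck jvh pmk ovlmn
Hunk 4: at line 8 remove [pzt,sbeck] add [uxm,illyl] -> 13 lines: zwhf jbm ays xrotl dhjhy thr tmtv vfqci uxm illyl jvh pmk ovlmn
Hunk 5: at line 1 remove [jbm,ays] add [ktdff] -> 12 lines: zwhf ktdff xrotl dhjhy thr tmtv vfqci uxm illyl jvh pmk ovlmn
Hunk 6: at line 4 remove [tmtv] add [spbsu,upkbx] -> 13 lines: zwhf ktdff xrotl dhjhy thr spbsu upkbx vfqci uxm illyl jvh pmk ovlmn
Hunk 7: at line 3 remove [thr,spbsu] add [vnq,uzg,kwb] -> 14 lines: zwhf ktdff xrotl dhjhy vnq uzg kwb upkbx vfqci uxm illyl jvh pmk ovlmn

Answer: zwhf
ktdff
xrotl
dhjhy
vnq
uzg
kwb
upkbx
vfqci
uxm
illyl
jvh
pmk
ovlmn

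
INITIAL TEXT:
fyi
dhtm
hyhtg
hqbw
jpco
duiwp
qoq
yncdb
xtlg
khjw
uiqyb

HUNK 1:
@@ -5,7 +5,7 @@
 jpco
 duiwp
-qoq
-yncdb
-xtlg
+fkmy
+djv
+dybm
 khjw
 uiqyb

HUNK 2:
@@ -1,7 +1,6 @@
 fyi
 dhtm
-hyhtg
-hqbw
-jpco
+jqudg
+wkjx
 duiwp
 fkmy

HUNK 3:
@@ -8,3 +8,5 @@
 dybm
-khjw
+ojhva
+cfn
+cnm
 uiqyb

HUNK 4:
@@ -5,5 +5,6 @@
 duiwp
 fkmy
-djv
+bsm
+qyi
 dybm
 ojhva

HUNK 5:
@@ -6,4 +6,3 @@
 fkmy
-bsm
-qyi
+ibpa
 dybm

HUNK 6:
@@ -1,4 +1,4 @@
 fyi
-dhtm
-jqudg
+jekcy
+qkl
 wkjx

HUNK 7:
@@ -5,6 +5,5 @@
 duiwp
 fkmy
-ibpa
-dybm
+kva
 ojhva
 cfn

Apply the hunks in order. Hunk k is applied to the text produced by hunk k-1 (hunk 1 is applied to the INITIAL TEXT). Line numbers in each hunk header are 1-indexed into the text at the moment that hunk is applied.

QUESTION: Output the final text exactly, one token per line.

Hunk 1: at line 5 remove [qoq,yncdb,xtlg] add [fkmy,djv,dybm] -> 11 lines: fyi dhtm hyhtg hqbw jpco duiwp fkmy djv dybm khjw uiqyb
Hunk 2: at line 1 remove [hyhtg,hqbw,jpco] add [jqudg,wkjx] -> 10 lines: fyi dhtm jqudg wkjx duiwp fkmy djv dybm khjw uiqyb
Hunk 3: at line 8 remove [khjw] add [ojhva,cfn,cnm] -> 12 lines: fyi dhtm jqudg wkjx duiwp fkmy djv dybm ojhva cfn cnm uiqyb
Hunk 4: at line 5 remove [djv] add [bsm,qyi] -> 13 lines: fyi dhtm jqudg wkjx duiwp fkmy bsm qyi dybm ojhva cfn cnm uiqyb
Hunk 5: at line 6 remove [bsm,qyi] add [ibpa] -> 12 lines: fyi dhtm jqudg wkjx duiwp fkmy ibpa dybm ojhva cfn cnm uiqyb
Hunk 6: at line 1 remove [dhtm,jqudg] add [jekcy,qkl] -> 12 lines: fyi jekcy qkl wkjx duiwp fkmy ibpa dybm ojhva cfn cnm uiqyb
Hunk 7: at line 5 remove [ibpa,dybm] add [kva] -> 11 lines: fyi jekcy qkl wkjx duiwp fkmy kva ojhva cfn cnm uiqyb

Answer: fyi
jekcy
qkl
wkjx
duiwp
fkmy
kva
ojhva
cfn
cnm
uiqyb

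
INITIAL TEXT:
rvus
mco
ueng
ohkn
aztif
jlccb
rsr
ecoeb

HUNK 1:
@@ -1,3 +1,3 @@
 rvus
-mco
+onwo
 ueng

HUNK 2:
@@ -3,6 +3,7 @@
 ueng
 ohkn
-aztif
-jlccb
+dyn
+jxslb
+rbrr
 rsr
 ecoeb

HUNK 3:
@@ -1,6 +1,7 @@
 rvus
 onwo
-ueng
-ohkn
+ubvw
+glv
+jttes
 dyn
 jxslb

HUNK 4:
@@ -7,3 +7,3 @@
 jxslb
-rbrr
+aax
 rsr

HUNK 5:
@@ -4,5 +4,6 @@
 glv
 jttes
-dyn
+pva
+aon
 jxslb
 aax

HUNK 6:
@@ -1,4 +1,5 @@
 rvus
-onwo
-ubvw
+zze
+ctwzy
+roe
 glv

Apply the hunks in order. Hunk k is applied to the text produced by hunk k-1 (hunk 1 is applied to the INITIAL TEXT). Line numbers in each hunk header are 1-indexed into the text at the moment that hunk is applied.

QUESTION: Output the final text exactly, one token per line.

Answer: rvus
zze
ctwzy
roe
glv
jttes
pva
aon
jxslb
aax
rsr
ecoeb

Derivation:
Hunk 1: at line 1 remove [mco] add [onwo] -> 8 lines: rvus onwo ueng ohkn aztif jlccb rsr ecoeb
Hunk 2: at line 3 remove [aztif,jlccb] add [dyn,jxslb,rbrr] -> 9 lines: rvus onwo ueng ohkn dyn jxslb rbrr rsr ecoeb
Hunk 3: at line 1 remove [ueng,ohkn] add [ubvw,glv,jttes] -> 10 lines: rvus onwo ubvw glv jttes dyn jxslb rbrr rsr ecoeb
Hunk 4: at line 7 remove [rbrr] add [aax] -> 10 lines: rvus onwo ubvw glv jttes dyn jxslb aax rsr ecoeb
Hunk 5: at line 4 remove [dyn] add [pva,aon] -> 11 lines: rvus onwo ubvw glv jttes pva aon jxslb aax rsr ecoeb
Hunk 6: at line 1 remove [onwo,ubvw] add [zze,ctwzy,roe] -> 12 lines: rvus zze ctwzy roe glv jttes pva aon jxslb aax rsr ecoeb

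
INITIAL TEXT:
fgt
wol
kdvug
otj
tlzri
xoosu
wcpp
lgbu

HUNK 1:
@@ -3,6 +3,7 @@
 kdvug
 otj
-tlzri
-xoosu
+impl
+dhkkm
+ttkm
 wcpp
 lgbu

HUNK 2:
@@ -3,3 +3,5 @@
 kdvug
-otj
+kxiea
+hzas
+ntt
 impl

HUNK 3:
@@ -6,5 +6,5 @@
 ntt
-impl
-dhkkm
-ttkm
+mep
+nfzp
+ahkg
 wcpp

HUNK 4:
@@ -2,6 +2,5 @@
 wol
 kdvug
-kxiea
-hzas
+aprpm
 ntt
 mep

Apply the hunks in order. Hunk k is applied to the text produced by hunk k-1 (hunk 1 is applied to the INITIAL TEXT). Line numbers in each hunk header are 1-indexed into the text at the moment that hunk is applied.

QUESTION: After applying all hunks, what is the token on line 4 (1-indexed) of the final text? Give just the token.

Hunk 1: at line 3 remove [tlzri,xoosu] add [impl,dhkkm,ttkm] -> 9 lines: fgt wol kdvug otj impl dhkkm ttkm wcpp lgbu
Hunk 2: at line 3 remove [otj] add [kxiea,hzas,ntt] -> 11 lines: fgt wol kdvug kxiea hzas ntt impl dhkkm ttkm wcpp lgbu
Hunk 3: at line 6 remove [impl,dhkkm,ttkm] add [mep,nfzp,ahkg] -> 11 lines: fgt wol kdvug kxiea hzas ntt mep nfzp ahkg wcpp lgbu
Hunk 4: at line 2 remove [kxiea,hzas] add [aprpm] -> 10 lines: fgt wol kdvug aprpm ntt mep nfzp ahkg wcpp lgbu
Final line 4: aprpm

Answer: aprpm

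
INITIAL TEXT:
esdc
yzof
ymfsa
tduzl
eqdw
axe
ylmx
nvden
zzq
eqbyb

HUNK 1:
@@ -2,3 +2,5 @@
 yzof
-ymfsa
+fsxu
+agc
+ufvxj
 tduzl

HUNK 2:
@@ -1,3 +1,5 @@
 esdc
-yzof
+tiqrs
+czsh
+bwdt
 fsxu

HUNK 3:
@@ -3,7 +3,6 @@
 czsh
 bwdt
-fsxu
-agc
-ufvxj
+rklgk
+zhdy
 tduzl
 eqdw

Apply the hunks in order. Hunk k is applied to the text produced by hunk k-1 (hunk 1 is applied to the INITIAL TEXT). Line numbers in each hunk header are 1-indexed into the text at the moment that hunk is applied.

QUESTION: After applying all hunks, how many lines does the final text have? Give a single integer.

Hunk 1: at line 2 remove [ymfsa] add [fsxu,agc,ufvxj] -> 12 lines: esdc yzof fsxu agc ufvxj tduzl eqdw axe ylmx nvden zzq eqbyb
Hunk 2: at line 1 remove [yzof] add [tiqrs,czsh,bwdt] -> 14 lines: esdc tiqrs czsh bwdt fsxu agc ufvxj tduzl eqdw axe ylmx nvden zzq eqbyb
Hunk 3: at line 3 remove [fsxu,agc,ufvxj] add [rklgk,zhdy] -> 13 lines: esdc tiqrs czsh bwdt rklgk zhdy tduzl eqdw axe ylmx nvden zzq eqbyb
Final line count: 13

Answer: 13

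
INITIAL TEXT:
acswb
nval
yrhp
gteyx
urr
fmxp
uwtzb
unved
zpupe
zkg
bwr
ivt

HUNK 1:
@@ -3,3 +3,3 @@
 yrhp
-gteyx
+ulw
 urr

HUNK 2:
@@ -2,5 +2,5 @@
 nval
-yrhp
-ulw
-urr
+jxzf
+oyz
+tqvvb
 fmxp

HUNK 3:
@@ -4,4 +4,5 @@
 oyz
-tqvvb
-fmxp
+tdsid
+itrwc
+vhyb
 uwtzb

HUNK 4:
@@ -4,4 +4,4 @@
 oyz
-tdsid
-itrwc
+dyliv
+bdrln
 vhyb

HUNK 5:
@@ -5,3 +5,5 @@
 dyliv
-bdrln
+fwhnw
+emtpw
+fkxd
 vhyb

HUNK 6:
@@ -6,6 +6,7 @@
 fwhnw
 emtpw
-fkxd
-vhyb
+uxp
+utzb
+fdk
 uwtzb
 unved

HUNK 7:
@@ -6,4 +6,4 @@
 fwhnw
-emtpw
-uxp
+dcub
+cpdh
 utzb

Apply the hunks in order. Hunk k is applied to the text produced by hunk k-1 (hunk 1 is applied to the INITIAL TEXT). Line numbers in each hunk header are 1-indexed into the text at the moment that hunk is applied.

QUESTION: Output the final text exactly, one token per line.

Answer: acswb
nval
jxzf
oyz
dyliv
fwhnw
dcub
cpdh
utzb
fdk
uwtzb
unved
zpupe
zkg
bwr
ivt

Derivation:
Hunk 1: at line 3 remove [gteyx] add [ulw] -> 12 lines: acswb nval yrhp ulw urr fmxp uwtzb unved zpupe zkg bwr ivt
Hunk 2: at line 2 remove [yrhp,ulw,urr] add [jxzf,oyz,tqvvb] -> 12 lines: acswb nval jxzf oyz tqvvb fmxp uwtzb unved zpupe zkg bwr ivt
Hunk 3: at line 4 remove [tqvvb,fmxp] add [tdsid,itrwc,vhyb] -> 13 lines: acswb nval jxzf oyz tdsid itrwc vhyb uwtzb unved zpupe zkg bwr ivt
Hunk 4: at line 4 remove [tdsid,itrwc] add [dyliv,bdrln] -> 13 lines: acswb nval jxzf oyz dyliv bdrln vhyb uwtzb unved zpupe zkg bwr ivt
Hunk 5: at line 5 remove [bdrln] add [fwhnw,emtpw,fkxd] -> 15 lines: acswb nval jxzf oyz dyliv fwhnw emtpw fkxd vhyb uwtzb unved zpupe zkg bwr ivt
Hunk 6: at line 6 remove [fkxd,vhyb] add [uxp,utzb,fdk] -> 16 lines: acswb nval jxzf oyz dyliv fwhnw emtpw uxp utzb fdk uwtzb unved zpupe zkg bwr ivt
Hunk 7: at line 6 remove [emtpw,uxp] add [dcub,cpdh] -> 16 lines: acswb nval jxzf oyz dyliv fwhnw dcub cpdh utzb fdk uwtzb unved zpupe zkg bwr ivt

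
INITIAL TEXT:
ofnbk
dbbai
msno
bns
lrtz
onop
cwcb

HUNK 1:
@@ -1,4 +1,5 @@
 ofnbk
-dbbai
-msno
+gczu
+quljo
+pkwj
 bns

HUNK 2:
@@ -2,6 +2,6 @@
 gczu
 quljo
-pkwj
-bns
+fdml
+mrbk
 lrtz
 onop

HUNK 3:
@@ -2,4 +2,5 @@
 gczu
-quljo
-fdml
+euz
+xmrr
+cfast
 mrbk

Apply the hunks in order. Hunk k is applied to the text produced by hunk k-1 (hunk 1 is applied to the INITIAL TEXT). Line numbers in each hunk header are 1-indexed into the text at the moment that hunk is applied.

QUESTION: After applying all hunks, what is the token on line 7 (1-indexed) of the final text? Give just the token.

Hunk 1: at line 1 remove [dbbai,msno] add [gczu,quljo,pkwj] -> 8 lines: ofnbk gczu quljo pkwj bns lrtz onop cwcb
Hunk 2: at line 2 remove [pkwj,bns] add [fdml,mrbk] -> 8 lines: ofnbk gczu quljo fdml mrbk lrtz onop cwcb
Hunk 3: at line 2 remove [quljo,fdml] add [euz,xmrr,cfast] -> 9 lines: ofnbk gczu euz xmrr cfast mrbk lrtz onop cwcb
Final line 7: lrtz

Answer: lrtz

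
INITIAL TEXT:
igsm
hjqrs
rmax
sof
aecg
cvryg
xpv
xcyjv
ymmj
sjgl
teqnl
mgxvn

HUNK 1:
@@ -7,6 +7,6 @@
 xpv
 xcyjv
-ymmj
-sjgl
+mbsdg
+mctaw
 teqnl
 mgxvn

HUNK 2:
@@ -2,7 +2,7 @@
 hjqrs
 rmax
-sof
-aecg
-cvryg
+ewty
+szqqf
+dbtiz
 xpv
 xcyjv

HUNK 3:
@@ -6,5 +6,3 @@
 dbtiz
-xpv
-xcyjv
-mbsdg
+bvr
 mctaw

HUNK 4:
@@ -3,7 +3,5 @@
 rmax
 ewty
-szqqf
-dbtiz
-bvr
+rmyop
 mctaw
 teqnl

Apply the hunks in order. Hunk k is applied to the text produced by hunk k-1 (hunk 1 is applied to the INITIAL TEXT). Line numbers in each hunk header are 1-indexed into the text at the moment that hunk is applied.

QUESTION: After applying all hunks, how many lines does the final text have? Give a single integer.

Answer: 8

Derivation:
Hunk 1: at line 7 remove [ymmj,sjgl] add [mbsdg,mctaw] -> 12 lines: igsm hjqrs rmax sof aecg cvryg xpv xcyjv mbsdg mctaw teqnl mgxvn
Hunk 2: at line 2 remove [sof,aecg,cvryg] add [ewty,szqqf,dbtiz] -> 12 lines: igsm hjqrs rmax ewty szqqf dbtiz xpv xcyjv mbsdg mctaw teqnl mgxvn
Hunk 3: at line 6 remove [xpv,xcyjv,mbsdg] add [bvr] -> 10 lines: igsm hjqrs rmax ewty szqqf dbtiz bvr mctaw teqnl mgxvn
Hunk 4: at line 3 remove [szqqf,dbtiz,bvr] add [rmyop] -> 8 lines: igsm hjqrs rmax ewty rmyop mctaw teqnl mgxvn
Final line count: 8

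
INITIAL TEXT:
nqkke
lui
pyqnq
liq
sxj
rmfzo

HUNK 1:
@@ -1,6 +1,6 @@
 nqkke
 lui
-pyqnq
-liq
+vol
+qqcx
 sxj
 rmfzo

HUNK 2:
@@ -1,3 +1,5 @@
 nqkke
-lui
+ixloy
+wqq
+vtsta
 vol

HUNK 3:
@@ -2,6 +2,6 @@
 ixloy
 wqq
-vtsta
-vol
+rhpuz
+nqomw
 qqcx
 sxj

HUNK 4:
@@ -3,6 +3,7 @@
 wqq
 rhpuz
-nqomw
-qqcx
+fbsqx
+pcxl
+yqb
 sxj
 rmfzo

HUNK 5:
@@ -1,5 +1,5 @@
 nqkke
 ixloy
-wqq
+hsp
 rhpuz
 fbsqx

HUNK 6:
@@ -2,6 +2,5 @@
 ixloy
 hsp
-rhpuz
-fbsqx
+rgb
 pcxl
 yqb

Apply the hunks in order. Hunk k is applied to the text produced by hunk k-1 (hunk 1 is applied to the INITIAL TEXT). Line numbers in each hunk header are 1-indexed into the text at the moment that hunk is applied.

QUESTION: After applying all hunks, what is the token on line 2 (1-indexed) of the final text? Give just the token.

Answer: ixloy

Derivation:
Hunk 1: at line 1 remove [pyqnq,liq] add [vol,qqcx] -> 6 lines: nqkke lui vol qqcx sxj rmfzo
Hunk 2: at line 1 remove [lui] add [ixloy,wqq,vtsta] -> 8 lines: nqkke ixloy wqq vtsta vol qqcx sxj rmfzo
Hunk 3: at line 2 remove [vtsta,vol] add [rhpuz,nqomw] -> 8 lines: nqkke ixloy wqq rhpuz nqomw qqcx sxj rmfzo
Hunk 4: at line 3 remove [nqomw,qqcx] add [fbsqx,pcxl,yqb] -> 9 lines: nqkke ixloy wqq rhpuz fbsqx pcxl yqb sxj rmfzo
Hunk 5: at line 1 remove [wqq] add [hsp] -> 9 lines: nqkke ixloy hsp rhpuz fbsqx pcxl yqb sxj rmfzo
Hunk 6: at line 2 remove [rhpuz,fbsqx] add [rgb] -> 8 lines: nqkke ixloy hsp rgb pcxl yqb sxj rmfzo
Final line 2: ixloy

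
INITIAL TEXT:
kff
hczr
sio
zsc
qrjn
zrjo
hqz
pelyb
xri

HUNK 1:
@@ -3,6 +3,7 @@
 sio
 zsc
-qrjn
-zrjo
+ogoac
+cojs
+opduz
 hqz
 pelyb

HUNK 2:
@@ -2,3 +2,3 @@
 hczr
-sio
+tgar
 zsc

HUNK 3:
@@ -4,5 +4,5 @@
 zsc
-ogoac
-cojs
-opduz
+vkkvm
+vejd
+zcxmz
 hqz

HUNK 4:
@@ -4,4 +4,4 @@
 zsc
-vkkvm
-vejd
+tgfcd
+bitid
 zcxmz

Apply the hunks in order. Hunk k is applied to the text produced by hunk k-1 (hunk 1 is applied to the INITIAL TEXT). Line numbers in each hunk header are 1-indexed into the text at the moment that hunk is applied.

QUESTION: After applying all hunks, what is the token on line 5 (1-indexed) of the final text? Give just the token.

Hunk 1: at line 3 remove [qrjn,zrjo] add [ogoac,cojs,opduz] -> 10 lines: kff hczr sio zsc ogoac cojs opduz hqz pelyb xri
Hunk 2: at line 2 remove [sio] add [tgar] -> 10 lines: kff hczr tgar zsc ogoac cojs opduz hqz pelyb xri
Hunk 3: at line 4 remove [ogoac,cojs,opduz] add [vkkvm,vejd,zcxmz] -> 10 lines: kff hczr tgar zsc vkkvm vejd zcxmz hqz pelyb xri
Hunk 4: at line 4 remove [vkkvm,vejd] add [tgfcd,bitid] -> 10 lines: kff hczr tgar zsc tgfcd bitid zcxmz hqz pelyb xri
Final line 5: tgfcd

Answer: tgfcd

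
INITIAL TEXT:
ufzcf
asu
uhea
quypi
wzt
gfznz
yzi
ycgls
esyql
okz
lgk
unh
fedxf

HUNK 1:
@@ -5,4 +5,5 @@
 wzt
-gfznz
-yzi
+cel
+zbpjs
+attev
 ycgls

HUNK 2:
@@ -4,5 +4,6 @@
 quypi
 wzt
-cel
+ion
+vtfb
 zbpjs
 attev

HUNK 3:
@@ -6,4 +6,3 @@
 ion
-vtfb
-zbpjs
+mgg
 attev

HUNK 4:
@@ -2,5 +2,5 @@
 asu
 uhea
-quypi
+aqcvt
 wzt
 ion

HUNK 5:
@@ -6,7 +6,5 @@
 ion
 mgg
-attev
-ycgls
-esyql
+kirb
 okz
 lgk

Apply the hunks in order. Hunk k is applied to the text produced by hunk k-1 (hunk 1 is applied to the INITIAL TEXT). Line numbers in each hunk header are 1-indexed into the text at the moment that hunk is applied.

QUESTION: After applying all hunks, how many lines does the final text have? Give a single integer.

Answer: 12

Derivation:
Hunk 1: at line 5 remove [gfznz,yzi] add [cel,zbpjs,attev] -> 14 lines: ufzcf asu uhea quypi wzt cel zbpjs attev ycgls esyql okz lgk unh fedxf
Hunk 2: at line 4 remove [cel] add [ion,vtfb] -> 15 lines: ufzcf asu uhea quypi wzt ion vtfb zbpjs attev ycgls esyql okz lgk unh fedxf
Hunk 3: at line 6 remove [vtfb,zbpjs] add [mgg] -> 14 lines: ufzcf asu uhea quypi wzt ion mgg attev ycgls esyql okz lgk unh fedxf
Hunk 4: at line 2 remove [quypi] add [aqcvt] -> 14 lines: ufzcf asu uhea aqcvt wzt ion mgg attev ycgls esyql okz lgk unh fedxf
Hunk 5: at line 6 remove [attev,ycgls,esyql] add [kirb] -> 12 lines: ufzcf asu uhea aqcvt wzt ion mgg kirb okz lgk unh fedxf
Final line count: 12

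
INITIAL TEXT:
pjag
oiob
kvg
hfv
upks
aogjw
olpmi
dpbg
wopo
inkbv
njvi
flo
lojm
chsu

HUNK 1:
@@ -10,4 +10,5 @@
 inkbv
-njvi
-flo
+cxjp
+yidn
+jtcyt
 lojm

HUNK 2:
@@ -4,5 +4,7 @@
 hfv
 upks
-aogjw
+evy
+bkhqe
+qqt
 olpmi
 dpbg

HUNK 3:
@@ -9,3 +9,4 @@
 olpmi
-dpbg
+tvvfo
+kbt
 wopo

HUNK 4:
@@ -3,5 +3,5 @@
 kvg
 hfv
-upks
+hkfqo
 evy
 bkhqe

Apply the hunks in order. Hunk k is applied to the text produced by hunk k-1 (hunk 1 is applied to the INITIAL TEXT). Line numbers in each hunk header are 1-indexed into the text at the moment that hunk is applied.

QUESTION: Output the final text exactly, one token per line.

Hunk 1: at line 10 remove [njvi,flo] add [cxjp,yidn,jtcyt] -> 15 lines: pjag oiob kvg hfv upks aogjw olpmi dpbg wopo inkbv cxjp yidn jtcyt lojm chsu
Hunk 2: at line 4 remove [aogjw] add [evy,bkhqe,qqt] -> 17 lines: pjag oiob kvg hfv upks evy bkhqe qqt olpmi dpbg wopo inkbv cxjp yidn jtcyt lojm chsu
Hunk 3: at line 9 remove [dpbg] add [tvvfo,kbt] -> 18 lines: pjag oiob kvg hfv upks evy bkhqe qqt olpmi tvvfo kbt wopo inkbv cxjp yidn jtcyt lojm chsu
Hunk 4: at line 3 remove [upks] add [hkfqo] -> 18 lines: pjag oiob kvg hfv hkfqo evy bkhqe qqt olpmi tvvfo kbt wopo inkbv cxjp yidn jtcyt lojm chsu

Answer: pjag
oiob
kvg
hfv
hkfqo
evy
bkhqe
qqt
olpmi
tvvfo
kbt
wopo
inkbv
cxjp
yidn
jtcyt
lojm
chsu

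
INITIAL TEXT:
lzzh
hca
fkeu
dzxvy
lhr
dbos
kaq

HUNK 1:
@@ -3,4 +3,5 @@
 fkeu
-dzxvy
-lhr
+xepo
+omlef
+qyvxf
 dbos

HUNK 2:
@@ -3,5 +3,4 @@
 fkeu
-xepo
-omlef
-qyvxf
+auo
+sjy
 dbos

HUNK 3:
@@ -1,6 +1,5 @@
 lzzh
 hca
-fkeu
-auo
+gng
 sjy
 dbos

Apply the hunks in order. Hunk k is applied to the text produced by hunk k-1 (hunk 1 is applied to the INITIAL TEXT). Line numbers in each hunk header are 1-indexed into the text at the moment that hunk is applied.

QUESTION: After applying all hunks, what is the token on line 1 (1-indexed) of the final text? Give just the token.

Hunk 1: at line 3 remove [dzxvy,lhr] add [xepo,omlef,qyvxf] -> 8 lines: lzzh hca fkeu xepo omlef qyvxf dbos kaq
Hunk 2: at line 3 remove [xepo,omlef,qyvxf] add [auo,sjy] -> 7 lines: lzzh hca fkeu auo sjy dbos kaq
Hunk 3: at line 1 remove [fkeu,auo] add [gng] -> 6 lines: lzzh hca gng sjy dbos kaq
Final line 1: lzzh

Answer: lzzh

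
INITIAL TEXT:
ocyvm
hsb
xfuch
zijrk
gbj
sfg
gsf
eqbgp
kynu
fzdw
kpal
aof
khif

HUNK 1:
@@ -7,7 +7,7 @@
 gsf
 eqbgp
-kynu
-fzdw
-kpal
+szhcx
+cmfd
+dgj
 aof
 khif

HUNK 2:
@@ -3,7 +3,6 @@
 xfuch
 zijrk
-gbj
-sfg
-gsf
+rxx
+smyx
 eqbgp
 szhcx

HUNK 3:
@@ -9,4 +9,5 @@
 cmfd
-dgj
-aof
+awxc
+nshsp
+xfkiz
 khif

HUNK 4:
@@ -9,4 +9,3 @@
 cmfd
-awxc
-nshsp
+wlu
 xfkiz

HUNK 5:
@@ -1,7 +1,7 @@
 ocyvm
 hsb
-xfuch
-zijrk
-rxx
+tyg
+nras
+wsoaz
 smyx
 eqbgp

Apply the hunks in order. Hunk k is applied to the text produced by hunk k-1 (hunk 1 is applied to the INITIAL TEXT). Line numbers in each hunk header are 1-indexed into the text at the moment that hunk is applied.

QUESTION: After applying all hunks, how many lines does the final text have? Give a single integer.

Answer: 12

Derivation:
Hunk 1: at line 7 remove [kynu,fzdw,kpal] add [szhcx,cmfd,dgj] -> 13 lines: ocyvm hsb xfuch zijrk gbj sfg gsf eqbgp szhcx cmfd dgj aof khif
Hunk 2: at line 3 remove [gbj,sfg,gsf] add [rxx,smyx] -> 12 lines: ocyvm hsb xfuch zijrk rxx smyx eqbgp szhcx cmfd dgj aof khif
Hunk 3: at line 9 remove [dgj,aof] add [awxc,nshsp,xfkiz] -> 13 lines: ocyvm hsb xfuch zijrk rxx smyx eqbgp szhcx cmfd awxc nshsp xfkiz khif
Hunk 4: at line 9 remove [awxc,nshsp] add [wlu] -> 12 lines: ocyvm hsb xfuch zijrk rxx smyx eqbgp szhcx cmfd wlu xfkiz khif
Hunk 5: at line 1 remove [xfuch,zijrk,rxx] add [tyg,nras,wsoaz] -> 12 lines: ocyvm hsb tyg nras wsoaz smyx eqbgp szhcx cmfd wlu xfkiz khif
Final line count: 12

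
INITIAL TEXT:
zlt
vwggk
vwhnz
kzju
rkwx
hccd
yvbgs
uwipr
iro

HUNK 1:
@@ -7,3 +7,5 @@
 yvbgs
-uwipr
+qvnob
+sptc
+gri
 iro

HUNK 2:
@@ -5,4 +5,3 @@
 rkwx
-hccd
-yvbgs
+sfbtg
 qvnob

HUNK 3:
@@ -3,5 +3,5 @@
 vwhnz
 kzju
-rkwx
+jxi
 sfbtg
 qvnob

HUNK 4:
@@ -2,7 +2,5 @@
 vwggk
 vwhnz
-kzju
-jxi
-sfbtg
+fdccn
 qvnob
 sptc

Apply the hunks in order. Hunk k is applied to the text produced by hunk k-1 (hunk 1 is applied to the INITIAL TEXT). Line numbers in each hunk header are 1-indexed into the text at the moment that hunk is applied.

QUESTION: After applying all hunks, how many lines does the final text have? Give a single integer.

Hunk 1: at line 7 remove [uwipr] add [qvnob,sptc,gri] -> 11 lines: zlt vwggk vwhnz kzju rkwx hccd yvbgs qvnob sptc gri iro
Hunk 2: at line 5 remove [hccd,yvbgs] add [sfbtg] -> 10 lines: zlt vwggk vwhnz kzju rkwx sfbtg qvnob sptc gri iro
Hunk 3: at line 3 remove [rkwx] add [jxi] -> 10 lines: zlt vwggk vwhnz kzju jxi sfbtg qvnob sptc gri iro
Hunk 4: at line 2 remove [kzju,jxi,sfbtg] add [fdccn] -> 8 lines: zlt vwggk vwhnz fdccn qvnob sptc gri iro
Final line count: 8

Answer: 8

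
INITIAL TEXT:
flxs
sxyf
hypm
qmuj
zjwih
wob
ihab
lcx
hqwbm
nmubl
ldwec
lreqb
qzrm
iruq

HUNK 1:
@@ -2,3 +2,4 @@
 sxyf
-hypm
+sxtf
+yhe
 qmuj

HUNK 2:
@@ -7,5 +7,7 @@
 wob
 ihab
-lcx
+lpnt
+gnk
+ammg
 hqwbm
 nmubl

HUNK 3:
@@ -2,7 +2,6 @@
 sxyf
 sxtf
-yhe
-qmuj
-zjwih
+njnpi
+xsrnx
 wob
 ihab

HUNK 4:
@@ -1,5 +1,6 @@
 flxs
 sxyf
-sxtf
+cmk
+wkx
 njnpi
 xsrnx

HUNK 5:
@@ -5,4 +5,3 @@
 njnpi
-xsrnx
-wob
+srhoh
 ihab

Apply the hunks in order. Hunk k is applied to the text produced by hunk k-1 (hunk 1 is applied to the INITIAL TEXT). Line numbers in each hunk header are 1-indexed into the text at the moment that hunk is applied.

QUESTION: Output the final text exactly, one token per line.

Hunk 1: at line 2 remove [hypm] add [sxtf,yhe] -> 15 lines: flxs sxyf sxtf yhe qmuj zjwih wob ihab lcx hqwbm nmubl ldwec lreqb qzrm iruq
Hunk 2: at line 7 remove [lcx] add [lpnt,gnk,ammg] -> 17 lines: flxs sxyf sxtf yhe qmuj zjwih wob ihab lpnt gnk ammg hqwbm nmubl ldwec lreqb qzrm iruq
Hunk 3: at line 2 remove [yhe,qmuj,zjwih] add [njnpi,xsrnx] -> 16 lines: flxs sxyf sxtf njnpi xsrnx wob ihab lpnt gnk ammg hqwbm nmubl ldwec lreqb qzrm iruq
Hunk 4: at line 1 remove [sxtf] add [cmk,wkx] -> 17 lines: flxs sxyf cmk wkx njnpi xsrnx wob ihab lpnt gnk ammg hqwbm nmubl ldwec lreqb qzrm iruq
Hunk 5: at line 5 remove [xsrnx,wob] add [srhoh] -> 16 lines: flxs sxyf cmk wkx njnpi srhoh ihab lpnt gnk ammg hqwbm nmubl ldwec lreqb qzrm iruq

Answer: flxs
sxyf
cmk
wkx
njnpi
srhoh
ihab
lpnt
gnk
ammg
hqwbm
nmubl
ldwec
lreqb
qzrm
iruq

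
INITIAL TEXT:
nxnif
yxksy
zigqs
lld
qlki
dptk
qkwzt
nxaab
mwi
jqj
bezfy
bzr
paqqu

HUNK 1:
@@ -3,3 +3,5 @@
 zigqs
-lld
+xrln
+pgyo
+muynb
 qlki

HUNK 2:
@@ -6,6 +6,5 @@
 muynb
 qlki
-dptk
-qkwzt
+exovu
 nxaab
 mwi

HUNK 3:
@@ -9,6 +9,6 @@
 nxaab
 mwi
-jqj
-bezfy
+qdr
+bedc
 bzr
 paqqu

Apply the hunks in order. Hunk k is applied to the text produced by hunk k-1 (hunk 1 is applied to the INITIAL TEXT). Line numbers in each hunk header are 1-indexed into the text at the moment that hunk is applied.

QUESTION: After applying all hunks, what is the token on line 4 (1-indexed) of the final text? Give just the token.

Answer: xrln

Derivation:
Hunk 1: at line 3 remove [lld] add [xrln,pgyo,muynb] -> 15 lines: nxnif yxksy zigqs xrln pgyo muynb qlki dptk qkwzt nxaab mwi jqj bezfy bzr paqqu
Hunk 2: at line 6 remove [dptk,qkwzt] add [exovu] -> 14 lines: nxnif yxksy zigqs xrln pgyo muynb qlki exovu nxaab mwi jqj bezfy bzr paqqu
Hunk 3: at line 9 remove [jqj,bezfy] add [qdr,bedc] -> 14 lines: nxnif yxksy zigqs xrln pgyo muynb qlki exovu nxaab mwi qdr bedc bzr paqqu
Final line 4: xrln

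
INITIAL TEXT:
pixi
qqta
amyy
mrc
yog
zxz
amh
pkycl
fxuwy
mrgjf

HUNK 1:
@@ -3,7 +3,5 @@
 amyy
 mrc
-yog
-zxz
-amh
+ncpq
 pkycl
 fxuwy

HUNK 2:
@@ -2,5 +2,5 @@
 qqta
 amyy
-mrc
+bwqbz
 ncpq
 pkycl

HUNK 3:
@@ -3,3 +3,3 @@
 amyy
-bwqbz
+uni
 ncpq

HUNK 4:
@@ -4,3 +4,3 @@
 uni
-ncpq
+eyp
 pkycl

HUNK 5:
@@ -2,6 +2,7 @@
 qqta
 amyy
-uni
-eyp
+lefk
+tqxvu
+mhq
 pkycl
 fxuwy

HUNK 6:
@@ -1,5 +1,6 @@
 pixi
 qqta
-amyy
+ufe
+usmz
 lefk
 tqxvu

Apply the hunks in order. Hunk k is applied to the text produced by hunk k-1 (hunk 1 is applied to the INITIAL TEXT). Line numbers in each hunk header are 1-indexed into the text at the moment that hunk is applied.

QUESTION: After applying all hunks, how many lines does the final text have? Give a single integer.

Answer: 10

Derivation:
Hunk 1: at line 3 remove [yog,zxz,amh] add [ncpq] -> 8 lines: pixi qqta amyy mrc ncpq pkycl fxuwy mrgjf
Hunk 2: at line 2 remove [mrc] add [bwqbz] -> 8 lines: pixi qqta amyy bwqbz ncpq pkycl fxuwy mrgjf
Hunk 3: at line 3 remove [bwqbz] add [uni] -> 8 lines: pixi qqta amyy uni ncpq pkycl fxuwy mrgjf
Hunk 4: at line 4 remove [ncpq] add [eyp] -> 8 lines: pixi qqta amyy uni eyp pkycl fxuwy mrgjf
Hunk 5: at line 2 remove [uni,eyp] add [lefk,tqxvu,mhq] -> 9 lines: pixi qqta amyy lefk tqxvu mhq pkycl fxuwy mrgjf
Hunk 6: at line 1 remove [amyy] add [ufe,usmz] -> 10 lines: pixi qqta ufe usmz lefk tqxvu mhq pkycl fxuwy mrgjf
Final line count: 10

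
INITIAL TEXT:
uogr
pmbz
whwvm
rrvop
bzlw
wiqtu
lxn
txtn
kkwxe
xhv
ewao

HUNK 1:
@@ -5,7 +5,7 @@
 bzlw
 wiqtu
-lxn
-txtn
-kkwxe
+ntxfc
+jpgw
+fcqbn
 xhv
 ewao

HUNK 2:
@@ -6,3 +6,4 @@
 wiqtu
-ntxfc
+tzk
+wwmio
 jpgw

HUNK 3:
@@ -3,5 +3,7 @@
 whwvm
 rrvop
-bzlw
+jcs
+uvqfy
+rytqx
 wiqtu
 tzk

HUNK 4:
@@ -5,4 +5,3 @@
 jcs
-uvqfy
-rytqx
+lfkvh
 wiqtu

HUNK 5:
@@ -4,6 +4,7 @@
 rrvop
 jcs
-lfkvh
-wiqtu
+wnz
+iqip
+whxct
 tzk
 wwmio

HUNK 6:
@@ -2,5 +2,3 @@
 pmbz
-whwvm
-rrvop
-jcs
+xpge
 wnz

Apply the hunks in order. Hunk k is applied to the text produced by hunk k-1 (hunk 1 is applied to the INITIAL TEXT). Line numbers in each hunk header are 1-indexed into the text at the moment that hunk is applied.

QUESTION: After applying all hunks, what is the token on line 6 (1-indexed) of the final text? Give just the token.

Hunk 1: at line 5 remove [lxn,txtn,kkwxe] add [ntxfc,jpgw,fcqbn] -> 11 lines: uogr pmbz whwvm rrvop bzlw wiqtu ntxfc jpgw fcqbn xhv ewao
Hunk 2: at line 6 remove [ntxfc] add [tzk,wwmio] -> 12 lines: uogr pmbz whwvm rrvop bzlw wiqtu tzk wwmio jpgw fcqbn xhv ewao
Hunk 3: at line 3 remove [bzlw] add [jcs,uvqfy,rytqx] -> 14 lines: uogr pmbz whwvm rrvop jcs uvqfy rytqx wiqtu tzk wwmio jpgw fcqbn xhv ewao
Hunk 4: at line 5 remove [uvqfy,rytqx] add [lfkvh] -> 13 lines: uogr pmbz whwvm rrvop jcs lfkvh wiqtu tzk wwmio jpgw fcqbn xhv ewao
Hunk 5: at line 4 remove [lfkvh,wiqtu] add [wnz,iqip,whxct] -> 14 lines: uogr pmbz whwvm rrvop jcs wnz iqip whxct tzk wwmio jpgw fcqbn xhv ewao
Hunk 6: at line 2 remove [whwvm,rrvop,jcs] add [xpge] -> 12 lines: uogr pmbz xpge wnz iqip whxct tzk wwmio jpgw fcqbn xhv ewao
Final line 6: whxct

Answer: whxct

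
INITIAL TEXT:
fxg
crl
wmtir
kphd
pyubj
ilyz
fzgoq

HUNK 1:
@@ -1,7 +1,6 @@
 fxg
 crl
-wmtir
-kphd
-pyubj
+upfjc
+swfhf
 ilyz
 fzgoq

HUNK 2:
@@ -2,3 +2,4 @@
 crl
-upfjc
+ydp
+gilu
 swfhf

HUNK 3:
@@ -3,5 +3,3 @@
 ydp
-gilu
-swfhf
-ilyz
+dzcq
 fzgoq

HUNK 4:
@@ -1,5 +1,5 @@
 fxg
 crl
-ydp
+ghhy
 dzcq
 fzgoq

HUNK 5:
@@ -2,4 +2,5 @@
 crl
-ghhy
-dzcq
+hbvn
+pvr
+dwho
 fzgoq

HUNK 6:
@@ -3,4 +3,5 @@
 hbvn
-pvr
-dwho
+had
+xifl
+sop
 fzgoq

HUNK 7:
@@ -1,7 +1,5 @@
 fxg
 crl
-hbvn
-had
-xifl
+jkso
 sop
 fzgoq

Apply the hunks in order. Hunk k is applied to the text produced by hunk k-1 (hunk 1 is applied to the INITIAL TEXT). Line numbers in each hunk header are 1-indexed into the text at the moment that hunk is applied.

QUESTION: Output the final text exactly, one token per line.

Hunk 1: at line 1 remove [wmtir,kphd,pyubj] add [upfjc,swfhf] -> 6 lines: fxg crl upfjc swfhf ilyz fzgoq
Hunk 2: at line 2 remove [upfjc] add [ydp,gilu] -> 7 lines: fxg crl ydp gilu swfhf ilyz fzgoq
Hunk 3: at line 3 remove [gilu,swfhf,ilyz] add [dzcq] -> 5 lines: fxg crl ydp dzcq fzgoq
Hunk 4: at line 1 remove [ydp] add [ghhy] -> 5 lines: fxg crl ghhy dzcq fzgoq
Hunk 5: at line 2 remove [ghhy,dzcq] add [hbvn,pvr,dwho] -> 6 lines: fxg crl hbvn pvr dwho fzgoq
Hunk 6: at line 3 remove [pvr,dwho] add [had,xifl,sop] -> 7 lines: fxg crl hbvn had xifl sop fzgoq
Hunk 7: at line 1 remove [hbvn,had,xifl] add [jkso] -> 5 lines: fxg crl jkso sop fzgoq

Answer: fxg
crl
jkso
sop
fzgoq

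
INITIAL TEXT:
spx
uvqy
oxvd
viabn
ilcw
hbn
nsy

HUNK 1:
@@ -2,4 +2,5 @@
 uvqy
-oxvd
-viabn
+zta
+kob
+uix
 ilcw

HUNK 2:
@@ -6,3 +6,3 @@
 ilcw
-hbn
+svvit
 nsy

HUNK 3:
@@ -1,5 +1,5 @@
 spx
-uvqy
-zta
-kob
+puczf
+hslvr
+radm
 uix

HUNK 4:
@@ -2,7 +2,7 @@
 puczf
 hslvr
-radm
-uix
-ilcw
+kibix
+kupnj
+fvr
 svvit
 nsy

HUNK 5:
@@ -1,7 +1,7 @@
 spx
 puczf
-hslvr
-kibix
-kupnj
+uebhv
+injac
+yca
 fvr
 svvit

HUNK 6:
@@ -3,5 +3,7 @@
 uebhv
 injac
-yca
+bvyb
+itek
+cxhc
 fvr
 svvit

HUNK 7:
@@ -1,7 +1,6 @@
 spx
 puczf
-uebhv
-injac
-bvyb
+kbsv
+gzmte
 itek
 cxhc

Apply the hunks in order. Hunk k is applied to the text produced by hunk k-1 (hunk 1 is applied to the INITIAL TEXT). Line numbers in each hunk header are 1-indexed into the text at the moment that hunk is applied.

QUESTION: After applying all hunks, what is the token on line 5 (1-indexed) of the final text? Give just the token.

Hunk 1: at line 2 remove [oxvd,viabn] add [zta,kob,uix] -> 8 lines: spx uvqy zta kob uix ilcw hbn nsy
Hunk 2: at line 6 remove [hbn] add [svvit] -> 8 lines: spx uvqy zta kob uix ilcw svvit nsy
Hunk 3: at line 1 remove [uvqy,zta,kob] add [puczf,hslvr,radm] -> 8 lines: spx puczf hslvr radm uix ilcw svvit nsy
Hunk 4: at line 2 remove [radm,uix,ilcw] add [kibix,kupnj,fvr] -> 8 lines: spx puczf hslvr kibix kupnj fvr svvit nsy
Hunk 5: at line 1 remove [hslvr,kibix,kupnj] add [uebhv,injac,yca] -> 8 lines: spx puczf uebhv injac yca fvr svvit nsy
Hunk 6: at line 3 remove [yca] add [bvyb,itek,cxhc] -> 10 lines: spx puczf uebhv injac bvyb itek cxhc fvr svvit nsy
Hunk 7: at line 1 remove [uebhv,injac,bvyb] add [kbsv,gzmte] -> 9 lines: spx puczf kbsv gzmte itek cxhc fvr svvit nsy
Final line 5: itek

Answer: itek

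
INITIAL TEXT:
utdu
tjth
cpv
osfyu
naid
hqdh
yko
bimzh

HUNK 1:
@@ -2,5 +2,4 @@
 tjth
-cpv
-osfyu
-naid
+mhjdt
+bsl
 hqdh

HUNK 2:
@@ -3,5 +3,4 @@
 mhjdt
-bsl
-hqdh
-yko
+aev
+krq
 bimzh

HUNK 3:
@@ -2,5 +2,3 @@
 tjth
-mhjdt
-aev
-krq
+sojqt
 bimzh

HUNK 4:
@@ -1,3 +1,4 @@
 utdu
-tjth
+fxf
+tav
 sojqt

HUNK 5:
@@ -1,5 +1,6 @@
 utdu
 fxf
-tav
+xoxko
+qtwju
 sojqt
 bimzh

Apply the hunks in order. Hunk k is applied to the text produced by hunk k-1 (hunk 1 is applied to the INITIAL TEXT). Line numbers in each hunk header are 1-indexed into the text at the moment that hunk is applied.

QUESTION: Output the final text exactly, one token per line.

Answer: utdu
fxf
xoxko
qtwju
sojqt
bimzh

Derivation:
Hunk 1: at line 2 remove [cpv,osfyu,naid] add [mhjdt,bsl] -> 7 lines: utdu tjth mhjdt bsl hqdh yko bimzh
Hunk 2: at line 3 remove [bsl,hqdh,yko] add [aev,krq] -> 6 lines: utdu tjth mhjdt aev krq bimzh
Hunk 3: at line 2 remove [mhjdt,aev,krq] add [sojqt] -> 4 lines: utdu tjth sojqt bimzh
Hunk 4: at line 1 remove [tjth] add [fxf,tav] -> 5 lines: utdu fxf tav sojqt bimzh
Hunk 5: at line 1 remove [tav] add [xoxko,qtwju] -> 6 lines: utdu fxf xoxko qtwju sojqt bimzh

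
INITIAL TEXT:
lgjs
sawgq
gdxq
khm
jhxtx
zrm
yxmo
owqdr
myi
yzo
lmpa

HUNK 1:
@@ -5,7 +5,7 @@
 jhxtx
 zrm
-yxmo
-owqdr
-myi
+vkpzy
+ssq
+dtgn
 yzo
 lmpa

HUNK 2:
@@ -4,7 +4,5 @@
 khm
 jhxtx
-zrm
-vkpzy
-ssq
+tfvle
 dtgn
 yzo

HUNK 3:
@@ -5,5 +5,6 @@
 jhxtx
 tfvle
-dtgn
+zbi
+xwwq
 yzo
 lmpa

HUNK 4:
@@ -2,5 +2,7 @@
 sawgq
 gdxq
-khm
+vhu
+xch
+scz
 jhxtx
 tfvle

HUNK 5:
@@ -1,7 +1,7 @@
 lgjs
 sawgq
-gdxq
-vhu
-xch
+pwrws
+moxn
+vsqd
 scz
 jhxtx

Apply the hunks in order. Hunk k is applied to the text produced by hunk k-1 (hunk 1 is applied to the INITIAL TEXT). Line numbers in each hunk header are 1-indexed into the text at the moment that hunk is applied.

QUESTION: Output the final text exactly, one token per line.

Hunk 1: at line 5 remove [yxmo,owqdr,myi] add [vkpzy,ssq,dtgn] -> 11 lines: lgjs sawgq gdxq khm jhxtx zrm vkpzy ssq dtgn yzo lmpa
Hunk 2: at line 4 remove [zrm,vkpzy,ssq] add [tfvle] -> 9 lines: lgjs sawgq gdxq khm jhxtx tfvle dtgn yzo lmpa
Hunk 3: at line 5 remove [dtgn] add [zbi,xwwq] -> 10 lines: lgjs sawgq gdxq khm jhxtx tfvle zbi xwwq yzo lmpa
Hunk 4: at line 2 remove [khm] add [vhu,xch,scz] -> 12 lines: lgjs sawgq gdxq vhu xch scz jhxtx tfvle zbi xwwq yzo lmpa
Hunk 5: at line 1 remove [gdxq,vhu,xch] add [pwrws,moxn,vsqd] -> 12 lines: lgjs sawgq pwrws moxn vsqd scz jhxtx tfvle zbi xwwq yzo lmpa

Answer: lgjs
sawgq
pwrws
moxn
vsqd
scz
jhxtx
tfvle
zbi
xwwq
yzo
lmpa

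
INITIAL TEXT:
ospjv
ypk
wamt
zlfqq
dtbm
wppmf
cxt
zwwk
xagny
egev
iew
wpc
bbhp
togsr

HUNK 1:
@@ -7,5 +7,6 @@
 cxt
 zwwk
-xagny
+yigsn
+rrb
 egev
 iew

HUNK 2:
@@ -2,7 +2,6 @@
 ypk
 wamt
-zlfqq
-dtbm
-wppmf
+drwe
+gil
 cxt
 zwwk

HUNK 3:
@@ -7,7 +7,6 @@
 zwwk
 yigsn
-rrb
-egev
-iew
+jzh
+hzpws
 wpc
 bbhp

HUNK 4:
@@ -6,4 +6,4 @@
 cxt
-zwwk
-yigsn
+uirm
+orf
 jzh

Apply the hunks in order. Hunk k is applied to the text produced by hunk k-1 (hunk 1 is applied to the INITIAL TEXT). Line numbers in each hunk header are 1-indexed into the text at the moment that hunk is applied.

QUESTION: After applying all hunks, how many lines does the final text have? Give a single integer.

Hunk 1: at line 7 remove [xagny] add [yigsn,rrb] -> 15 lines: ospjv ypk wamt zlfqq dtbm wppmf cxt zwwk yigsn rrb egev iew wpc bbhp togsr
Hunk 2: at line 2 remove [zlfqq,dtbm,wppmf] add [drwe,gil] -> 14 lines: ospjv ypk wamt drwe gil cxt zwwk yigsn rrb egev iew wpc bbhp togsr
Hunk 3: at line 7 remove [rrb,egev,iew] add [jzh,hzpws] -> 13 lines: ospjv ypk wamt drwe gil cxt zwwk yigsn jzh hzpws wpc bbhp togsr
Hunk 4: at line 6 remove [zwwk,yigsn] add [uirm,orf] -> 13 lines: ospjv ypk wamt drwe gil cxt uirm orf jzh hzpws wpc bbhp togsr
Final line count: 13

Answer: 13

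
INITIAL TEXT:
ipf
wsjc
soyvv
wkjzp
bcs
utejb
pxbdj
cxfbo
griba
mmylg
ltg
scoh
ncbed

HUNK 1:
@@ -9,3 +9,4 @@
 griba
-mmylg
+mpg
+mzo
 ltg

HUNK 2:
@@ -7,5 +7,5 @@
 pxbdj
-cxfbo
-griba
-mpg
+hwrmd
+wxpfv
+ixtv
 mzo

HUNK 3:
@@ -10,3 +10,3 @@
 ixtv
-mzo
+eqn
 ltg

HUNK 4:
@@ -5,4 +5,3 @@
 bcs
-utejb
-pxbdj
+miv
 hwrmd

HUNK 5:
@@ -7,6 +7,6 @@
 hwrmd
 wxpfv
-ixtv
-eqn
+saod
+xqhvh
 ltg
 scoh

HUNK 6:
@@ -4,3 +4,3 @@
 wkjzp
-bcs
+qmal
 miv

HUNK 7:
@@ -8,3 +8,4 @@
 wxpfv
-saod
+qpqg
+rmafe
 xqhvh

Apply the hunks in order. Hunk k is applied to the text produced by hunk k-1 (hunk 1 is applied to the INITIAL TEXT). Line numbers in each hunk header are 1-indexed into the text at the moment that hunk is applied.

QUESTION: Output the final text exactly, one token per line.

Answer: ipf
wsjc
soyvv
wkjzp
qmal
miv
hwrmd
wxpfv
qpqg
rmafe
xqhvh
ltg
scoh
ncbed

Derivation:
Hunk 1: at line 9 remove [mmylg] add [mpg,mzo] -> 14 lines: ipf wsjc soyvv wkjzp bcs utejb pxbdj cxfbo griba mpg mzo ltg scoh ncbed
Hunk 2: at line 7 remove [cxfbo,griba,mpg] add [hwrmd,wxpfv,ixtv] -> 14 lines: ipf wsjc soyvv wkjzp bcs utejb pxbdj hwrmd wxpfv ixtv mzo ltg scoh ncbed
Hunk 3: at line 10 remove [mzo] add [eqn] -> 14 lines: ipf wsjc soyvv wkjzp bcs utejb pxbdj hwrmd wxpfv ixtv eqn ltg scoh ncbed
Hunk 4: at line 5 remove [utejb,pxbdj] add [miv] -> 13 lines: ipf wsjc soyvv wkjzp bcs miv hwrmd wxpfv ixtv eqn ltg scoh ncbed
Hunk 5: at line 7 remove [ixtv,eqn] add [saod,xqhvh] -> 13 lines: ipf wsjc soyvv wkjzp bcs miv hwrmd wxpfv saod xqhvh ltg scoh ncbed
Hunk 6: at line 4 remove [bcs] add [qmal] -> 13 lines: ipf wsjc soyvv wkjzp qmal miv hwrmd wxpfv saod xqhvh ltg scoh ncbed
Hunk 7: at line 8 remove [saod] add [qpqg,rmafe] -> 14 lines: ipf wsjc soyvv wkjzp qmal miv hwrmd wxpfv qpqg rmafe xqhvh ltg scoh ncbed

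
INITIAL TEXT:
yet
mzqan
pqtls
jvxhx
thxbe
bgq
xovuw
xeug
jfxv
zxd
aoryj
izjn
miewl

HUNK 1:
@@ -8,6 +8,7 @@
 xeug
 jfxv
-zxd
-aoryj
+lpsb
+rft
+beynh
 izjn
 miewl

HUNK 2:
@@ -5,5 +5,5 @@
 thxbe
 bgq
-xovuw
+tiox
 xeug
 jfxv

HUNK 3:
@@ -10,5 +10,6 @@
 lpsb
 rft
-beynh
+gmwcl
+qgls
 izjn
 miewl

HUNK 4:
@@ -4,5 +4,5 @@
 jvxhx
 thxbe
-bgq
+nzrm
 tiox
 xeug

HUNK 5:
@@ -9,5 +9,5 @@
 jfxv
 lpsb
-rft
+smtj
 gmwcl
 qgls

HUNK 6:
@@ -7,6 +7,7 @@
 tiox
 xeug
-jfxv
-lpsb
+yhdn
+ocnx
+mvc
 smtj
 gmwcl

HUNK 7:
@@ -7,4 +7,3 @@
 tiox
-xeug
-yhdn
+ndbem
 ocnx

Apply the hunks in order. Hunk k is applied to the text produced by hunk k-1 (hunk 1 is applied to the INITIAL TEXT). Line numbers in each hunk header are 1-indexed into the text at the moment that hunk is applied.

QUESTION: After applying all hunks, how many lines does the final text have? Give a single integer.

Answer: 15

Derivation:
Hunk 1: at line 8 remove [zxd,aoryj] add [lpsb,rft,beynh] -> 14 lines: yet mzqan pqtls jvxhx thxbe bgq xovuw xeug jfxv lpsb rft beynh izjn miewl
Hunk 2: at line 5 remove [xovuw] add [tiox] -> 14 lines: yet mzqan pqtls jvxhx thxbe bgq tiox xeug jfxv lpsb rft beynh izjn miewl
Hunk 3: at line 10 remove [beynh] add [gmwcl,qgls] -> 15 lines: yet mzqan pqtls jvxhx thxbe bgq tiox xeug jfxv lpsb rft gmwcl qgls izjn miewl
Hunk 4: at line 4 remove [bgq] add [nzrm] -> 15 lines: yet mzqan pqtls jvxhx thxbe nzrm tiox xeug jfxv lpsb rft gmwcl qgls izjn miewl
Hunk 5: at line 9 remove [rft] add [smtj] -> 15 lines: yet mzqan pqtls jvxhx thxbe nzrm tiox xeug jfxv lpsb smtj gmwcl qgls izjn miewl
Hunk 6: at line 7 remove [jfxv,lpsb] add [yhdn,ocnx,mvc] -> 16 lines: yet mzqan pqtls jvxhx thxbe nzrm tiox xeug yhdn ocnx mvc smtj gmwcl qgls izjn miewl
Hunk 7: at line 7 remove [xeug,yhdn] add [ndbem] -> 15 lines: yet mzqan pqtls jvxhx thxbe nzrm tiox ndbem ocnx mvc smtj gmwcl qgls izjn miewl
Final line count: 15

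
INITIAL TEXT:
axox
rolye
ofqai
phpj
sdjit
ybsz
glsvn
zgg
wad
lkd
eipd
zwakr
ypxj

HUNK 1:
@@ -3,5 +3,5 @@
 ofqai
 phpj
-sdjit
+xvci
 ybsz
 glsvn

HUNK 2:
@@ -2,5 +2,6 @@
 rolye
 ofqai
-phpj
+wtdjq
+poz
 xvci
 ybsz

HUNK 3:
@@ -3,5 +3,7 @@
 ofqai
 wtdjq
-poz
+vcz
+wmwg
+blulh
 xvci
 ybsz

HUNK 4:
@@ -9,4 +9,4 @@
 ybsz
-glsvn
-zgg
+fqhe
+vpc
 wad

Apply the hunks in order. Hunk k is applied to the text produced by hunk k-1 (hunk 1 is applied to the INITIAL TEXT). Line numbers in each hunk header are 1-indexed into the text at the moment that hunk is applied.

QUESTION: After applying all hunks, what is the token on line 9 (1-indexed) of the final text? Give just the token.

Answer: ybsz

Derivation:
Hunk 1: at line 3 remove [sdjit] add [xvci] -> 13 lines: axox rolye ofqai phpj xvci ybsz glsvn zgg wad lkd eipd zwakr ypxj
Hunk 2: at line 2 remove [phpj] add [wtdjq,poz] -> 14 lines: axox rolye ofqai wtdjq poz xvci ybsz glsvn zgg wad lkd eipd zwakr ypxj
Hunk 3: at line 3 remove [poz] add [vcz,wmwg,blulh] -> 16 lines: axox rolye ofqai wtdjq vcz wmwg blulh xvci ybsz glsvn zgg wad lkd eipd zwakr ypxj
Hunk 4: at line 9 remove [glsvn,zgg] add [fqhe,vpc] -> 16 lines: axox rolye ofqai wtdjq vcz wmwg blulh xvci ybsz fqhe vpc wad lkd eipd zwakr ypxj
Final line 9: ybsz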